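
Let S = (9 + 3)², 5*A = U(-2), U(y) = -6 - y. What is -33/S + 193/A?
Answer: -11591/48 ≈ -241.48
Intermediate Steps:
A = -⅘ (A = (-6 - 1*(-2))/5 = (-6 + 2)/5 = (⅕)*(-4) = -⅘ ≈ -0.80000)
S = 144 (S = 12² = 144)
-33/S + 193/A = -33/144 + 193/(-⅘) = -33*1/144 + 193*(-5/4) = -11/48 - 965/4 = -11591/48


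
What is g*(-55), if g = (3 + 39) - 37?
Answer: -275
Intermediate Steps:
g = 5 (g = 42 - 37 = 5)
g*(-55) = 5*(-55) = -275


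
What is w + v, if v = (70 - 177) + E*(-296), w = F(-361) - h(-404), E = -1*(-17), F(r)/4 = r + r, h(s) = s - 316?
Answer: -7307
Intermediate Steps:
h(s) = -316 + s
F(r) = 8*r (F(r) = 4*(r + r) = 4*(2*r) = 8*r)
E = 17
w = -2168 (w = 8*(-361) - (-316 - 404) = -2888 - 1*(-720) = -2888 + 720 = -2168)
v = -5139 (v = (70 - 177) + 17*(-296) = -107 - 5032 = -5139)
w + v = -2168 - 5139 = -7307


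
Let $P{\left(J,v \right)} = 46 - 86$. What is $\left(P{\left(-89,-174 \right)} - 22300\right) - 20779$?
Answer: $-43119$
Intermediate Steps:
$P{\left(J,v \right)} = -40$ ($P{\left(J,v \right)} = 46 - 86 = -40$)
$\left(P{\left(-89,-174 \right)} - 22300\right) - 20779 = \left(-40 - 22300\right) - 20779 = -22340 - 20779 = -43119$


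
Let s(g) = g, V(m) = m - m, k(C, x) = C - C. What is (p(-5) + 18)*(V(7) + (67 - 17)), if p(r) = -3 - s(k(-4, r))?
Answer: 750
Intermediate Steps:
k(C, x) = 0
V(m) = 0
p(r) = -3 (p(r) = -3 - 1*0 = -3 + 0 = -3)
(p(-5) + 18)*(V(7) + (67 - 17)) = (-3 + 18)*(0 + (67 - 17)) = 15*(0 + 50) = 15*50 = 750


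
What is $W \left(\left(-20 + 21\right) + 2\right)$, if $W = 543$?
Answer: $1629$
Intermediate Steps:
$W \left(\left(-20 + 21\right) + 2\right) = 543 \left(\left(-20 + 21\right) + 2\right) = 543 \left(1 + 2\right) = 543 \cdot 3 = 1629$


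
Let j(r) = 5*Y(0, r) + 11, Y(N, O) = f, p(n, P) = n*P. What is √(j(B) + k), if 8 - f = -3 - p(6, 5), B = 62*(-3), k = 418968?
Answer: 12*√2911 ≈ 647.44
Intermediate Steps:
p(n, P) = P*n
B = -186
f = 41 (f = 8 - (-3 - 5*6) = 8 - (-3 - 1*30) = 8 - (-3 - 30) = 8 - 1*(-33) = 8 + 33 = 41)
Y(N, O) = 41
j(r) = 216 (j(r) = 5*41 + 11 = 205 + 11 = 216)
√(j(B) + k) = √(216 + 418968) = √419184 = 12*√2911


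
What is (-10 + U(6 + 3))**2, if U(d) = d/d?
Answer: 81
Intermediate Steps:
U(d) = 1
(-10 + U(6 + 3))**2 = (-10 + 1)**2 = (-9)**2 = 81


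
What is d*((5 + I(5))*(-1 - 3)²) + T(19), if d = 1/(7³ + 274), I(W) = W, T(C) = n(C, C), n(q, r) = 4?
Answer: 2628/617 ≈ 4.2593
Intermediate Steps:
T(C) = 4
d = 1/617 (d = 1/(343 + 274) = 1/617 ≈ 0.0016207)
d*((5 + I(5))*(-1 - 3)²) + T(19) = ((5 + 5)*(-1 - 3)²)/617 + 4 = (10*(-4)²)/617 + 4 = (10*16)/617 + 4 = (1/617)*160 + 4 = 160/617 + 4 = 2628/617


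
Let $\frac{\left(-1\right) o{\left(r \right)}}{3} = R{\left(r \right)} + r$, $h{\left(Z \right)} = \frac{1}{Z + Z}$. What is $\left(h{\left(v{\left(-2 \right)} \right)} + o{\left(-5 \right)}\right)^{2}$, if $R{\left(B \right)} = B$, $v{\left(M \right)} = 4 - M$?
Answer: $\frac{130321}{144} \approx 905.01$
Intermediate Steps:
$h{\left(Z \right)} = \frac{1}{2 Z}$
$o{\left(r \right)} = - 6 r$ ($o{\left(r \right)} = - 3 \left(r + r\right) = - 3 \cdot 2 r = - 6 r$)
$\left(h{\left(v{\left(-2 \right)} \right)} + o{\left(-5 \right)}\right)^{2} = \left(\frac{1}{2 \left(4 - -2\right)} - -30\right)^{2} = \left(\frac{1}{2 \left(4 + 2\right)} + 30\right)^{2} = \left(\frac{1}{2 \cdot 6} + 30\right)^{2} = \left(\frac{1}{2} \cdot \frac{1}{6} + 30\right)^{2} = \left(\frac{1}{12} + 30\right)^{2} = \left(\frac{361}{12}\right)^{2} = \frac{130321}{144}$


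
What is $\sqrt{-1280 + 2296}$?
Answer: $2 \sqrt{254} \approx 31.875$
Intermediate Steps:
$\sqrt{-1280 + 2296} = \sqrt{1016} = 2 \sqrt{254}$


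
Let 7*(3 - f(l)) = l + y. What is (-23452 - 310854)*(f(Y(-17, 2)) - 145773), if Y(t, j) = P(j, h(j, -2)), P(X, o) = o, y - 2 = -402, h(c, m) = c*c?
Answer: 48712873452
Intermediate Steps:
h(c, m) = c²
y = -400 (y = 2 - 402 = -400)
Y(t, j) = j²
f(l) = 421/7 - l/7 (f(l) = 3 - (l - 400)/7 = 3 - (-400 + l)/7 = 3 + (400/7 - l/7) = 421/7 - l/7)
(-23452 - 310854)*(f(Y(-17, 2)) - 145773) = (-23452 - 310854)*((421/7 - ⅐*2²) - 145773) = -334306*((421/7 - ⅐*4) - 145773) = -334306*((421/7 - 4/7) - 145773) = -334306*(417/7 - 145773) = -334306*(-1019994/7) = 48712873452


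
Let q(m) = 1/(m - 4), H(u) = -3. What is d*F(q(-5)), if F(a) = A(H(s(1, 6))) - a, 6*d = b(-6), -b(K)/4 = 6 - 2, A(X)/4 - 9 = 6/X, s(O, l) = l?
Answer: -2024/27 ≈ -74.963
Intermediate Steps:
A(X) = 36 + 24/X (A(X) = 36 + 4*(6/X) = 36 + 24/X)
b(K) = -16 (b(K) = -4*(6 - 2) = -4*4 = -16)
q(m) = 1/(-4 + m)
d = -8/3 (d = (⅙)*(-16) = -8/3 ≈ -2.6667)
F(a) = 28 - a (F(a) = (36 + 24/(-3)) - a = (36 + 24*(-⅓)) - a = (36 - 8) - a = 28 - a)
d*F(q(-5)) = -8*(28 - 1/(-4 - 5))/3 = -8*(28 - 1/(-9))/3 = -8*(28 - 1*(-⅑))/3 = -8*(28 + ⅑)/3 = -8/3*253/9 = -2024/27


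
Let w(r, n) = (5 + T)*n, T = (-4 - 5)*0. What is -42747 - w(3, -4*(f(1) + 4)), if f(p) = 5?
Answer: -42567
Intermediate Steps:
T = 0 (T = -9*0 = 0)
w(r, n) = 5*n (w(r, n) = (5 + 0)*n = 5*n)
-42747 - w(3, -4*(f(1) + 4)) = -42747 - 5*(-4*(5 + 4)) = -42747 - 5*(-4*9) = -42747 - 5*(-36) = -42747 - 1*(-180) = -42747 + 180 = -42567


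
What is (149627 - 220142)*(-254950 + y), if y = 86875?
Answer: 11851808625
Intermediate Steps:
(149627 - 220142)*(-254950 + y) = (149627 - 220142)*(-254950 + 86875) = -70515*(-168075) = 11851808625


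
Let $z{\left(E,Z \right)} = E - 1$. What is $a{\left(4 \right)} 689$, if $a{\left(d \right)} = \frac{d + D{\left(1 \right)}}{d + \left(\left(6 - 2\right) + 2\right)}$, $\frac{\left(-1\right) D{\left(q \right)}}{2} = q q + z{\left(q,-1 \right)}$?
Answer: $\frac{689}{5} \approx 137.8$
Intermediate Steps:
$z{\left(E,Z \right)} = -1 + E$
$D{\left(q \right)} = 2 - 2 q - 2 q^{2}$ ($D{\left(q \right)} = - 2 \left(q q + \left(-1 + q\right)\right) = - 2 \left(q^{2} + \left(-1 + q\right)\right) = - 2 \left(-1 + q + q^{2}\right) = 2 - 2 q - 2 q^{2}$)
$a{\left(d \right)} = \frac{-2 + d}{6 + d}$ ($a{\left(d \right)} = \frac{d - 2}{d + \left(\left(6 - 2\right) + 2\right)} = \frac{d - 2}{d + \left(4 + 2\right)} = \frac{d - 2}{d + 6} = \frac{d - 2}{6 + d} = \frac{-2 + d}{6 + d}$)
$a{\left(4 \right)} 689 = \frac{-2 + 4}{6 + 4} \cdot 689 = \frac{1}{10} \cdot 2 \cdot 689 = \frac{1}{5} \cdot 689 = \frac{689}{5}$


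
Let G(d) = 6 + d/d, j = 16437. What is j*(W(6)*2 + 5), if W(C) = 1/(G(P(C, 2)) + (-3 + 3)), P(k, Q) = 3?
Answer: 608169/7 ≈ 86881.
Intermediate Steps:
G(d) = 7 (G(d) = 6 + 1 = 7)
W(C) = ⅐ (W(C) = 1/(7 + (-3 + 3)) = 1/(7 + 0) = 1/7 = ⅐)
j*(W(6)*2 + 5) = 16437*((⅐)*2 + 5) = 16437*(2/7 + 5) = 16437*(37/7) = 608169/7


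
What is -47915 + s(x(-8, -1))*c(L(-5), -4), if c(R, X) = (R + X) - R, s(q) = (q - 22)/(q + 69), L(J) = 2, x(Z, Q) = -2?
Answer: -3210209/67 ≈ -47914.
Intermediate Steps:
s(q) = (-22 + q)/(69 + q)
c(R, X) = X
-47915 + s(x(-8, -1))*c(L(-5), -4) = -47915 + ((-22 - 2)/(69 - 2))*(-4) = -47915 + (-24/67)*(-4) = -47915 + ((1/67)*(-24))*(-4) = -47915 - 24/67*(-4) = -47915 + 96/67 = -3210209/67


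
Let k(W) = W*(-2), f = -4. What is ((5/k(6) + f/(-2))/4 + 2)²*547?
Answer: 7234075/2304 ≈ 3139.8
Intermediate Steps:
k(W) = -2*W
((5/k(6) + f/(-2))/4 + 2)²*547 = ((5/((-2*6)) - 4/(-2))/4 + 2)²*547 = ((5/(-12) - 4*(-½))*(¼) + 2)²*547 = ((5*(-1/12) + 2)*(¼) + 2)²*547 = ((-5/12 + 2)*(¼) + 2)²*547 = ((19/12)*(¼) + 2)²*547 = (19/48 + 2)²*547 = (115/48)²*547 = (13225/2304)*547 = 7234075/2304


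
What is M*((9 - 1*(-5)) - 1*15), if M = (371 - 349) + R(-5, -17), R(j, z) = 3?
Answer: -25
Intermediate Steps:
M = 25 (M = (371 - 349) + 3 = 22 + 3 = 25)
M*((9 - 1*(-5)) - 1*15) = 25*((9 - 1*(-5)) - 1*15) = 25*((9 + 5) - 15) = 25*(14 - 15) = 25*(-1) = -25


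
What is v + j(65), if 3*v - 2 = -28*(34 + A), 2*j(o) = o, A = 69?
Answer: -5569/6 ≈ -928.17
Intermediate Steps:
j(o) = o/2
v = -2882/3 (v = ⅔ + (-28*(34 + 69))/3 = ⅔ + (-28*103)/3 = ⅔ + (⅓)*(-2884) = ⅔ - 2884/3 = -2882/3 ≈ -960.67)
v + j(65) = -2882/3 + (½)*65 = -2882/3 + 65/2 = -5569/6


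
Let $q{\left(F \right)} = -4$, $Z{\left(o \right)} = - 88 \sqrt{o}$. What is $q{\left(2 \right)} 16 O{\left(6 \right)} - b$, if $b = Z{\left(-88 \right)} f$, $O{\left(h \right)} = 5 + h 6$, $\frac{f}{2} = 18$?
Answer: $-2624 + 6336 i \sqrt{22} \approx -2624.0 + 29718.0 i$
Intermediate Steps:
$f = 36$ ($f = 2 \cdot 18 = 36$)
$O{\left(h \right)} = 5 + 6 h$
$b = - 6336 i \sqrt{22}$ ($b = - 88 \sqrt{-88} \cdot 36 = - 88 \cdot 2 i \sqrt{22} \cdot 36 = - 176 i \sqrt{22} \cdot 36 = - 6336 i \sqrt{22} \approx - 29718.0 i$)
$q{\left(2 \right)} 16 O{\left(6 \right)} - b = \left(-4\right) 16 \left(5 + 6 \cdot 6\right) - - 6336 i \sqrt{22} = - 64 \left(5 + 36\right) + 6336 i \sqrt{22} = \left(-64\right) 41 + 6336 i \sqrt{22} = -2624 + 6336 i \sqrt{22}$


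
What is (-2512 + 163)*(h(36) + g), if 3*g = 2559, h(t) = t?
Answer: -2088261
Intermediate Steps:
g = 853 (g = (⅓)*2559 = 853)
(-2512 + 163)*(h(36) + g) = (-2512 + 163)*(36 + 853) = -2349*889 = -2088261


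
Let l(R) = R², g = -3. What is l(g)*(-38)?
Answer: -342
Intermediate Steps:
l(g)*(-38) = (-3)²*(-38) = 9*(-38) = -342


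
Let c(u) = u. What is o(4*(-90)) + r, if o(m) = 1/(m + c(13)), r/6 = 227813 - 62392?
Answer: 344406521/347 ≈ 9.9253e+5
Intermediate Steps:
r = 992526 (r = 6*(227813 - 62392) = 6*165421 = 992526)
o(m) = 1/(13 + m) (o(m) = 1/(m + 13) = 1/(13 + m))
o(4*(-90)) + r = 1/(13 + 4*(-90)) + 992526 = 1/(13 - 360) + 992526 = 1/(-347) + 992526 = -1/347 + 992526 = 344406521/347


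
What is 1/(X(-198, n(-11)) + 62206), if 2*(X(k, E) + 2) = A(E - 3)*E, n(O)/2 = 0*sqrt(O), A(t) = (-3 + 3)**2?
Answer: 1/62204 ≈ 1.6076e-5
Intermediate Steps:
A(t) = 0 (A(t) = 0**2 = 0)
n(O) = 0 (n(O) = 2*(0*sqrt(O)) = 2*0 = 0)
X(k, E) = -2 (X(k, E) = -2 + (0*E)/2 = -2 + (1/2)*0 = -2 + 0 = -2)
1/(X(-198, n(-11)) + 62206) = 1/(-2 + 62206) = 1/62204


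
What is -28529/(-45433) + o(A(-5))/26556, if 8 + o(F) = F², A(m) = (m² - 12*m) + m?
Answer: 262005965/301629687 ≈ 0.86863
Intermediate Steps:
A(m) = m² - 11*m
o(F) = -8 + F²
-28529/(-45433) + o(A(-5))/26556 = -28529/(-45433) + (-8 + (-5*(-11 - 5))²)/26556 = -28529*(-1/45433) + (-8 + (-5*(-16))²)*(1/26556) = 28529/45433 + (-8 + 80²)*(1/26556) = 28529/45433 + (-8 + 6400)*(1/26556) = 28529/45433 + 6392*(1/26556) = 28529/45433 + 1598/6639 = 262005965/301629687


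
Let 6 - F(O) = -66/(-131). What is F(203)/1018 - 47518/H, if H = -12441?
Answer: 3172931482/829553439 ≈ 3.8249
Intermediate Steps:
F(O) = 720/131 (F(O) = 6 - (-66)/(-131) = 6 - (-66)*(-1)/131 = 6 - 1*66/131 = 6 - 66/131 = 720/131)
F(203)/1018 - 47518/H = (720/131)/1018 - 47518/(-12441) = (720/131)*(1/1018) - 47518*(-1/12441) = 360/66679 + 47518/12441 = 3172931482/829553439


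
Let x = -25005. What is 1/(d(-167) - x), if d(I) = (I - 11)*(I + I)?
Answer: 1/84457 ≈ 1.1840e-5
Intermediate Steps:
d(I) = 2*I*(-11 + I) (d(I) = (-11 + I)*(2*I) = 2*I*(-11 + I))
1/(d(-167) - x) = 1/(2*(-167)*(-11 - 167) - 1*(-25005)) = 1/(2*(-167)*(-178) + 25005) = 1/(59452 + 25005) = 1/84457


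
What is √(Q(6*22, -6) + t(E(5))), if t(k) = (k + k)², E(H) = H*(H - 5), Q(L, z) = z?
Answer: I*√6 ≈ 2.4495*I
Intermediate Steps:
E(H) = H*(-5 + H)
t(k) = 4*k² (t(k) = (2*k)² = 4*k²)
√(Q(6*22, -6) + t(E(5))) = √(-6 + 4*(5*(-5 + 5))²) = √(-6 + 4*(5*0)²) = √(-6 + 4*0²) = √(-6 + 4*0) = √(-6 + 0) = √(-6) = I*√6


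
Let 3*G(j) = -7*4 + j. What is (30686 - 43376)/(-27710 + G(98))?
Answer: 3807/8306 ≈ 0.45834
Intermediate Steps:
G(j) = -28/3 + j/3 (G(j) = (-7*4 + j)/3 = (-28 + j)/3 = -28/3 + j/3)
(30686 - 43376)/(-27710 + G(98)) = (30686 - 43376)/(-27710 + (-28/3 + (1/3)*98)) = -12690/(-27710 + (-28/3 + 98/3)) = -12690/(-27710 + 70/3) = -12690/(-83060/3) = -12690*(-3/83060) = 3807/8306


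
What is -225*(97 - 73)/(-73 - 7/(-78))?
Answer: 421200/5687 ≈ 74.064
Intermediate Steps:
-225*(97 - 73)/(-73 - 7/(-78)) = -5400/(-73 - 7*(-1/78)) = -5400/(-73 + 7/78) = -5400/(-5687/78) = -5400*(-78)/5687 = -225*(-1872/5687) = 421200/5687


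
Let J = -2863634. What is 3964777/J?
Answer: -3964777/2863634 ≈ -1.3845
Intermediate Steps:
3964777/J = 3964777/(-2863634) = 3964777*(-1/2863634) = -3964777/2863634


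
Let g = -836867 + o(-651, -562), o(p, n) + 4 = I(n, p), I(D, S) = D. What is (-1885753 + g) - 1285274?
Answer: -4008460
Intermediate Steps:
o(p, n) = -4 + n
g = -837433 (g = -836867 + (-4 - 562) = -836867 - 566 = -837433)
(-1885753 + g) - 1285274 = (-1885753 - 837433) - 1285274 = -2723186 - 1285274 = -4008460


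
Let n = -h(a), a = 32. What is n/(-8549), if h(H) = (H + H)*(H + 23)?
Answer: 3520/8549 ≈ 0.41174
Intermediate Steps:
h(H) = 2*H*(23 + H) (h(H) = (2*H)*(23 + H) = 2*H*(23 + H))
n = -3520 (n = -2*32*(23 + 32) = -2*32*55 = -1*3520 = -3520)
n/(-8549) = -3520/(-8549) = -3520*(-1/8549) = 3520/8549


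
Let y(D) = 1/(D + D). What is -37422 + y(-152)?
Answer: -11376289/304 ≈ -37422.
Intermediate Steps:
y(D) = 1/(2*D)
-37422 + y(-152) = -37422 + (½)/(-152) = -37422 + (½)*(-1/152) = -37422 - 1/304 = -11376289/304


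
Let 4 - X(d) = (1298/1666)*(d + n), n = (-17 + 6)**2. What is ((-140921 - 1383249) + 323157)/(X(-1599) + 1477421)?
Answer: -1000443829/1231654247 ≈ -0.81228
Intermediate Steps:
n = 121 (n = (-11)**2 = 121)
X(d) = -75197/833 - 649*d/833 (X(d) = 4 - 1298/1666*(d + 121) = 4 - 1298*(1/1666)*(121 + d) = 4 - 649*(121 + d)/833 = 4 - (78529/833 + 649*d/833) = 4 + (-78529/833 - 649*d/833) = -75197/833 - 649*d/833)
((-140921 - 1383249) + 323157)/(X(-1599) + 1477421) = ((-140921 - 1383249) + 323157)/((-75197/833 - 649/833*(-1599)) + 1477421) = (-1524170 + 323157)/((-75197/833 + 1037751/833) + 1477421) = -1201013/(962554/833 + 1477421) = -1201013/1231654247/833 = -1201013*833/1231654247 = -1000443829/1231654247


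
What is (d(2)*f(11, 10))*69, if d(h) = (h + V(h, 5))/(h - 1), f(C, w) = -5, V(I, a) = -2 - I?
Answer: 690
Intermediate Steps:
d(h) = -2/(-1 + h) (d(h) = (h + (-2 - h))/(h - 1) = -2/(-1 + h))
(d(2)*f(11, 10))*69 = (-2/(-1 + 2)*(-5))*69 = (-2/1*(-5))*69 = (-2*1*(-5))*69 = -2*(-5)*69 = 10*69 = 690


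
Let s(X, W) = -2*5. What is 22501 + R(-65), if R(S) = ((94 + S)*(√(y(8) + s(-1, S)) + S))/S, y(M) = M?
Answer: 22530 - 29*I*√2/65 ≈ 22530.0 - 0.63096*I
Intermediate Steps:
s(X, W) = -10
R(S) = (94 + S)*(S + I*√2)/S (R(S) = ((94 + S)*(√(8 - 10) + S))/S = ((94 + S)*(√(-2) + S))/S = ((94 + S)*(I*√2 + S))/S = ((94 + S)*(S + I*√2))/S = (94 + S)*(S + I*√2)/S)
22501 + R(-65) = 22501 + (94 - 65 + I*√2 + 94*I*√2/(-65)) = 22501 + (94 - 65 + I*√2 + 94*I*√2*(-1/65)) = 22501 + (94 - 65 + I*√2 - 94*I*√2/65) = 22501 + (29 - 29*I*√2/65) = 22530 - 29*I*√2/65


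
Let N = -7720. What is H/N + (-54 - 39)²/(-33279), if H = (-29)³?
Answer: 248290417/85637960 ≈ 2.8993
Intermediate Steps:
H = -24389
H/N + (-54 - 39)²/(-33279) = -24389/(-7720) + (-54 - 39)²/(-33279) = -24389*(-1/7720) + (-93)²*(-1/33279) = 24389/7720 + 8649*(-1/33279) = 24389/7720 - 2883/11093 = 248290417/85637960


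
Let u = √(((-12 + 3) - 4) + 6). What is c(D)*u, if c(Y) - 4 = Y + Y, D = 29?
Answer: 62*I*√7 ≈ 164.04*I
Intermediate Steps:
c(Y) = 4 + 2*Y (c(Y) = 4 + (Y + Y) = 4 + 2*Y)
u = I*√7 (u = √((-9 - 4) + 6) = √(-13 + 6) = √(-7) = I*√7 ≈ 2.6458*I)
c(D)*u = (4 + 2*29)*(I*√7) = (4 + 58)*(I*√7) = 62*(I*√7) = 62*I*√7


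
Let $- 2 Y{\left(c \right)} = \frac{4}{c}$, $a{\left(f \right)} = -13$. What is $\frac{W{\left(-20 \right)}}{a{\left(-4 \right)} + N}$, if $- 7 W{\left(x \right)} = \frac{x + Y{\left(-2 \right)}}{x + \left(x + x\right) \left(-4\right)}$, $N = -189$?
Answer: $- \frac{19}{197960} \approx -9.5979 \cdot 10^{-5}$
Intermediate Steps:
$Y{\left(c \right)} = - \frac{2}{c}$ ($Y{\left(c \right)} = - \frac{4 \frac{1}{c}}{2} = - \frac{2}{c}$)
$W{\left(x \right)} = \frac{1 + x}{49 x}$ ($W{\left(x \right)} = - \frac{\left(x - \frac{2}{-2}\right) \frac{1}{x + \left(x + x\right) \left(-4\right)}}{7} = - \frac{\left(x - -1\right) \frac{1}{x + 2 x \left(-4\right)}}{7} = - \frac{\left(x + 1\right) \frac{1}{x - 8 x}}{7} = - \frac{\left(1 + x\right) \frac{1}{\left(-7\right) x}}{7} = - \frac{\left(1 + x\right) \left(- \frac{1}{7 x}\right)}{7} = - \frac{\left(- \frac{1}{7}\right) \frac{1}{x} \left(1 + x\right)}{7} = \frac{1 + x}{49 x}$)
$\frac{W{\left(-20 \right)}}{a{\left(-4 \right)} + N} = \frac{\frac{1}{49} \frac{1}{-20} \left(1 - 20\right)}{-13 - 189} = \frac{\frac{1}{49} \left(- \frac{1}{20}\right) \left(-19\right)}{-202} = \frac{19}{980} \left(- \frac{1}{202}\right) = - \frac{19}{197960}$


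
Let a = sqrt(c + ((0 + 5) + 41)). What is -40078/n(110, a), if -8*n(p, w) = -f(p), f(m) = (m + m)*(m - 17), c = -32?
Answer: -80156/5115 ≈ -15.671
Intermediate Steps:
f(m) = 2*m*(-17 + m) (f(m) = (2*m)*(-17 + m) = 2*m*(-17 + m))
a = sqrt(14) (a = sqrt(-32 + ((0 + 5) + 41)) = sqrt(-32 + (5 + 41)) = sqrt(-32 + 46) = sqrt(14) ≈ 3.7417)
n(p, w) = p*(-17 + p)/4 (n(p, w) = -(-1)*2*p*(-17 + p)/8 = -(-1)*p*(-17 + p)/4 = p*(-17 + p)/4)
-40078/n(110, a) = -40078*2/(55*(-17 + 110)) = -40078/((1/4)*110*93) = -40078/5115/2 = -40078*2/5115 = -80156/5115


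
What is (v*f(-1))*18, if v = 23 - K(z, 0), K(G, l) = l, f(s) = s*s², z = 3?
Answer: -414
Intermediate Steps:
f(s) = s³
v = 23 (v = 23 - 1*0 = 23 + 0 = 23)
(v*f(-1))*18 = (23*(-1)³)*18 = (23*(-1))*18 = -23*18 = -414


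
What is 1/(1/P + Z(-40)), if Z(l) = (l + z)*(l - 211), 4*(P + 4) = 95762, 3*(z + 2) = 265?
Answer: -143619/1670241091 ≈ -8.5987e-5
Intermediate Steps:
z = 259/3 (z = -2 + (⅓)*265 = -2 + 265/3 = 259/3 ≈ 86.333)
P = 47873/2 (P = -4 + (¼)*95762 = -4 + 47881/2 = 47873/2 ≈ 23937.)
Z(l) = (-211 + l)*(259/3 + l) (Z(l) = (l + 259/3)*(l - 211) = (259/3 + l)*(-211 + l) = (-211 + l)*(259/3 + l))
1/(1/P + Z(-40)) = 1/(1/(47873/2) + (-54649/3 + (-40)² - 374/3*(-40))) = 1/(2/47873 + (-54649/3 + 1600 + 14960/3)) = 1/(2/47873 - 34889/3) = 1/(-1670241091/143619) = -143619/1670241091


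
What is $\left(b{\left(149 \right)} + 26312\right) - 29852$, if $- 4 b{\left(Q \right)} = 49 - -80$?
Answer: $- \frac{14289}{4} \approx -3572.3$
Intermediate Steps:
$b{\left(Q \right)} = - \frac{129}{4}$ ($b{\left(Q \right)} = - \frac{49 - -80}{4} = - \frac{49 + 80}{4} = \left(- \frac{1}{4}\right) 129 = - \frac{129}{4}$)
$\left(b{\left(149 \right)} + 26312\right) - 29852 = \left(- \frac{129}{4} + 26312\right) - 29852 = \frac{105119}{4} - 29852 = - \frac{14289}{4}$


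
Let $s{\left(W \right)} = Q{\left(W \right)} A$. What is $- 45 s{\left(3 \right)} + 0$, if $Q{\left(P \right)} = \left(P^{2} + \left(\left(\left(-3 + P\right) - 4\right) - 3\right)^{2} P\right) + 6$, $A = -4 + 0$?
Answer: $29160$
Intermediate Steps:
$A = -4$
$Q{\left(P \right)} = 6 + P^{2} + P \left(-10 + P\right)^{2}$ ($Q{\left(P \right)} = \left(P^{2} + \left(\left(-7 + P\right) - 3\right)^{2} P\right) + 6 = \left(P^{2} + \left(-10 + P\right)^{2} P\right) + 6 = \left(P^{2} + P \left(-10 + P\right)^{2}\right) + 6 = 6 + P^{2} + P \left(-10 + P\right)^{2}$)
$s{\left(W \right)} = -24 - 4 W^{2} - 4 W \left(-10 + W\right)^{2}$ ($s{\left(W \right)} = \left(6 + W^{2} + W \left(-10 + W\right)^{2}\right) \left(-4\right) = -24 - 4 W^{2} - 4 W \left(-10 + W\right)^{2}$)
$- 45 s{\left(3 \right)} + 0 = - 45 \left(-24 - 4 \cdot 3^{2} - 12 \left(-10 + 3\right)^{2}\right) + 0 = - 45 \left(-24 - 36 - 12 \left(-7\right)^{2}\right) + 0 = - 45 \left(-24 - 36 - 12 \cdot 49\right) + 0 = - 45 \left(-24 - 36 - 588\right) + 0 = \left(-45\right) \left(-648\right) + 0 = 29160 + 0 = 29160$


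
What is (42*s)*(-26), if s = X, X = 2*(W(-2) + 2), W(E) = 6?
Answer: -17472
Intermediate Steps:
X = 16 (X = 2*(6 + 2) = 2*8 = 16)
s = 16
(42*s)*(-26) = (42*16)*(-26) = 672*(-26) = -17472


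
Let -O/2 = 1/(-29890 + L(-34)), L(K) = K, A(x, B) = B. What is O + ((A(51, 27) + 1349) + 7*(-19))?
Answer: 18597767/14962 ≈ 1243.0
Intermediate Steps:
O = 1/14962 (O = -2/(-29890 - 34) = -2/(-29924) = -2*(-1/29924) = 1/14962 ≈ 6.6836e-5)
O + ((A(51, 27) + 1349) + 7*(-19)) = 1/14962 + ((27 + 1349) + 7*(-19)) = 1/14962 + (1376 - 133) = 1/14962 + 1243 = 18597767/14962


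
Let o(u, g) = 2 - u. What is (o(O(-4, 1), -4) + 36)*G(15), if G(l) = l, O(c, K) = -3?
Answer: 615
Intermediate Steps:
(o(O(-4, 1), -4) + 36)*G(15) = ((2 - 1*(-3)) + 36)*15 = ((2 + 3) + 36)*15 = (5 + 36)*15 = 41*15 = 615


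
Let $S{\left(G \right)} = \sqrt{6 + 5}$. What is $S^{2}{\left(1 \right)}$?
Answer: $11$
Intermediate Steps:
$S{\left(G \right)} = \sqrt{11}$
$S^{2}{\left(1 \right)} = \left(\sqrt{11}\right)^{2} = 11$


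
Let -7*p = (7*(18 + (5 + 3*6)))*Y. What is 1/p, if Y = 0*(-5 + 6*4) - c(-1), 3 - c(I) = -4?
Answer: 1/287 ≈ 0.0034843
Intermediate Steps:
c(I) = 7 (c(I) = 3 - 1*(-4) = 3 + 4 = 7)
Y = -7 (Y = 0*(-5 + 6*4) - 1*7 = 0*(-5 + 24) - 7 = 0*19 - 7 = 0 - 7 = -7)
p = 287 (p = -7*(18 + (5 + 3*6))*(-7)/7 = -7*(18 + (5 + 18))*(-7)/7 = -7*(18 + 23)*(-7)/7 = -7*41*(-7)/7 = -41*(-7) = -⅐*(-2009) = 287)
1/p = 1/287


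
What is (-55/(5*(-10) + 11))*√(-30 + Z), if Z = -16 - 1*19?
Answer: 55*I*√65/39 ≈ 11.37*I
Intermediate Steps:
Z = -35 (Z = -16 - 19 = -35)
(-55/(5*(-10) + 11))*√(-30 + Z) = (-55/(5*(-10) + 11))*√(-30 - 35) = (-55/(-50 + 11))*√(-65) = (-55/(-39))*(I*√65) = (-1/39*(-55))*(I*√65) = 55*(I*√65)/39 = 55*I*√65/39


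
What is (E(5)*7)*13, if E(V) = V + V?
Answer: 910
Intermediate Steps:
E(V) = 2*V
(E(5)*7)*13 = ((2*5)*7)*13 = (10*7)*13 = 70*13 = 910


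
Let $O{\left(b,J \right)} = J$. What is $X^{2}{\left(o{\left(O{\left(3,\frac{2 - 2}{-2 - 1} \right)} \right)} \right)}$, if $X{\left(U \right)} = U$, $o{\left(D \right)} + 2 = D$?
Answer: $4$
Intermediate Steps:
$o{\left(D \right)} = -2 + D$
$X^{2}{\left(o{\left(O{\left(3,\frac{2 - 2}{-2 - 1} \right)} \right)} \right)} = \left(-2 + \frac{2 - 2}{-2 - 1}\right)^{2} = \left(-2 + \frac{0}{-3}\right)^{2} = \left(-2 + 0 \left(- \frac{1}{3}\right)\right)^{2} = \left(-2 + 0\right)^{2} = \left(-2\right)^{2} = 4$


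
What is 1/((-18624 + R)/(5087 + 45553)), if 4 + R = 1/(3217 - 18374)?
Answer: -767550480/282344597 ≈ -2.7185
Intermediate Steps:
R = -60629/15157 (R = -4 + 1/(3217 - 18374) = -4 + 1/(-15157) = -4 - 1/15157 = -60629/15157 ≈ -4.0001)
1/((-18624 + R)/(5087 + 45553)) = 1/((-18624 - 60629/15157)/(5087 + 45553)) = 1/(-282344597/15157/50640) = 1/(-282344597/15157*1/50640) = 1/(-282344597/767550480) = -767550480/282344597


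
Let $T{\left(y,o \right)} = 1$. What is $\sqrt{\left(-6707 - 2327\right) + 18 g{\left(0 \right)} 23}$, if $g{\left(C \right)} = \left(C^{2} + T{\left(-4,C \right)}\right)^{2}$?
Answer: $2 i \sqrt{2155} \approx 92.844 i$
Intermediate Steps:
$g{\left(C \right)} = \left(1 + C^{2}\right)^{2}$ ($g{\left(C \right)} = \left(C^{2} + 1\right)^{2} = \left(1 + C^{2}\right)^{2}$)
$\sqrt{\left(-6707 - 2327\right) + 18 g{\left(0 \right)} 23} = \sqrt{\left(-6707 - 2327\right) + 18 \left(1 + 0^{2}\right)^{2} \cdot 23} = \sqrt{\left(-6707 - 2327\right) + 18 \left(1 + 0\right)^{2} \cdot 23} = \sqrt{-9034 + 18 \cdot 1^{2} \cdot 23} = \sqrt{-9034 + 18 \cdot 1 \cdot 23} = \sqrt{-9034 + 18 \cdot 23} = \sqrt{-9034 + 414} = \sqrt{-8620} = 2 i \sqrt{2155}$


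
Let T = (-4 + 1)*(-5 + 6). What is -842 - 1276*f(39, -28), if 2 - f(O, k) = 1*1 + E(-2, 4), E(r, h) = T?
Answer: -5946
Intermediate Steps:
T = -3 (T = -3*1 = -3)
E(r, h) = -3
f(O, k) = 4 (f(O, k) = 2 - (1*1 - 3) = 2 - (1 - 3) = 2 - 1*(-2) = 2 + 2 = 4)
-842 - 1276*f(39, -28) = -842 - 1276*4 = -842 - 5104 = -5946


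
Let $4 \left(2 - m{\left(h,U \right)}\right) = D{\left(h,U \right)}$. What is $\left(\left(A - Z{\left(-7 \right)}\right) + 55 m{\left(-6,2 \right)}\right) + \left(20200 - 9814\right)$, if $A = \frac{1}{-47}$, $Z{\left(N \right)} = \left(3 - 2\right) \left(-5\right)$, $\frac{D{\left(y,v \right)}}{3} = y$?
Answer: $\frac{1010357}{94} \approx 10748.0$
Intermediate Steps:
$D{\left(y,v \right)} = 3 y$
$m{\left(h,U \right)} = 2 - \frac{3 h}{4}$
$Z{\left(N \right)} = -5$ ($Z{\left(N \right)} = \left(3 - 2\right) \left(-5\right) = 1 \left(-5\right) = -5$)
$A = - \frac{1}{47} \approx -0.021277$
$\left(\left(A - Z{\left(-7 \right)}\right) + 55 m{\left(-6,2 \right)}\right) + \left(20200 - 9814\right) = \left(\left(- \frac{1}{47} - -5\right) + 55 \left(2 - - \frac{9}{2}\right)\right) + \left(20200 - 9814\right) = \left(\left(- \frac{1}{47} + 5\right) + 55 \left(2 + \frac{9}{2}\right)\right) + \left(20200 - 9814\right) = \left(\frac{234}{47} + 55 \cdot \frac{13}{2}\right) + 10386 = \left(\frac{234}{47} + \frac{715}{2}\right) + 10386 = \frac{34073}{94} + 10386 = \frac{1010357}{94}$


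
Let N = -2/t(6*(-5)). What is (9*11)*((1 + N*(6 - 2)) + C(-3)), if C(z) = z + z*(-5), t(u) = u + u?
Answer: 6501/5 ≈ 1300.2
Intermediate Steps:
t(u) = 2*u
C(z) = -4*z (C(z) = z - 5*z = -4*z)
N = 1/30 (N = -2/(2*(6*(-5))) = -2/(2*(-30)) = -2/(-60) = -2*(-1/60) = 1/30 ≈ 0.033333)
(9*11)*((1 + N*(6 - 2)) + C(-3)) = (9*11)*((1 + (6 - 2)/30) - 4*(-3)) = 99*((1 + (1/30)*4) + 12) = 99*((1 + 2/15) + 12) = 99*(17/15 + 12) = 99*(197/15) = 6501/5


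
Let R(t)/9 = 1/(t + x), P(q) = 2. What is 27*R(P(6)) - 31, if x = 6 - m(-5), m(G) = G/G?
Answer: 26/7 ≈ 3.7143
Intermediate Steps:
m(G) = 1
x = 5 (x = 6 - 1*1 = 6 - 1 = 5)
R(t) = 9/(5 + t) (R(t) = 9/(t + 5) = 9/(5 + t))
27*R(P(6)) - 31 = 27*(9/(5 + 2)) - 31 = 27*(9/7) - 31 = 243/7 - 31 = 26/7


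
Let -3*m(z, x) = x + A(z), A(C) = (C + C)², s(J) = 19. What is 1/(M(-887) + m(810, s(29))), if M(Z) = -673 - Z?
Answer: -3/2623777 ≈ -1.1434e-6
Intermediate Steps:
A(C) = 4*C² (A(C) = (2*C)² = 4*C²)
m(z, x) = -4*z²/3 - x/3 (m(z, x) = -(x + 4*z²)/3 = -4*z²/3 - x/3)
1/(M(-887) + m(810, s(29))) = 1/((-673 - 1*(-887)) + (-4/3*810² - ⅓*19)) = 1/((-673 + 887) + (-4/3*656100 - 19/3)) = 1/(214 + (-874800 - 19/3)) = 1/(214 - 2624419/3) = 1/(-2623777/3) = -3/2623777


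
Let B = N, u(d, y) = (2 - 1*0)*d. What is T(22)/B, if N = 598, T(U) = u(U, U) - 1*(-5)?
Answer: 49/598 ≈ 0.081940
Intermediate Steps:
u(d, y) = 2*d (u(d, y) = (2 + 0)*d = 2*d)
T(U) = 5 + 2*U (T(U) = 2*U - 1*(-5) = 2*U + 5 = 5 + 2*U)
B = 598
T(22)/B = (5 + 2*22)/598 = (5 + 44)*(1/598) = 49*(1/598) = 49/598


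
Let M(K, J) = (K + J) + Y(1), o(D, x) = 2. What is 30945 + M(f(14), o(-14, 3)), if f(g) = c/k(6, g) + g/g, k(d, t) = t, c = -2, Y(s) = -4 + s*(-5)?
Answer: 216572/7 ≈ 30939.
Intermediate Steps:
Y(s) = -4 - 5*s
f(g) = 1 - 2/g (f(g) = -2/g + g/g = -2/g + 1 = 1 - 2/g)
M(K, J) = -9 + J + K (M(K, J) = (K + J) + (-4 - 5*1) = (J + K) + (-4 - 5) = (J + K) - 9 = -9 + J + K)
30945 + M(f(14), o(-14, 3)) = 30945 + (-9 + 2 + (-2 + 14)/14) = 30945 + (-9 + 2 + (1/14)*12) = 30945 + (-9 + 2 + 6/7) = 30945 - 43/7 = 216572/7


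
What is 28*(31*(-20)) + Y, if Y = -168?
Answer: -17528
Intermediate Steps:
28*(31*(-20)) + Y = 28*(31*(-20)) - 168 = 28*(-620) - 168 = -17360 - 168 = -17528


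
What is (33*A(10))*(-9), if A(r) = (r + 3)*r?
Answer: -38610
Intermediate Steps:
A(r) = r*(3 + r) (A(r) = (3 + r)*r = r*(3 + r))
(33*A(10))*(-9) = (33*(10*(3 + 10)))*(-9) = (33*(10*13))*(-9) = (33*130)*(-9) = 4290*(-9) = -38610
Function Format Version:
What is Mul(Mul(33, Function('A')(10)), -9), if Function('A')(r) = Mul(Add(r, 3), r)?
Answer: -38610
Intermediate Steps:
Function('A')(r) = Mul(r, Add(3, r)) (Function('A')(r) = Mul(Add(3, r), r) = Mul(r, Add(3, r)))
Mul(Mul(33, Function('A')(10)), -9) = Mul(Mul(33, Mul(10, Add(3, 10))), -9) = Mul(Mul(33, Mul(10, 13)), -9) = Mul(Mul(33, 130), -9) = Mul(4290, -9) = -38610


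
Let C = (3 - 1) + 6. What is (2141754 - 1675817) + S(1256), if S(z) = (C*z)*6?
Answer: 526225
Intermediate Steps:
C = 8 (C = 2 + 6 = 8)
S(z) = 48*z (S(z) = (8*z)*6 = 48*z)
(2141754 - 1675817) + S(1256) = (2141754 - 1675817) + 48*1256 = 465937 + 60288 = 526225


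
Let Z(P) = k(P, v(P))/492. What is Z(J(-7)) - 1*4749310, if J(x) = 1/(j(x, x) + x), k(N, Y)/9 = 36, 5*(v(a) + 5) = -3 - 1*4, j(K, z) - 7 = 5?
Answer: -194721683/41 ≈ -4.7493e+6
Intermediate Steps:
j(K, z) = 12 (j(K, z) = 7 + 5 = 12)
v(a) = -32/5 (v(a) = -5 + (-3 - 1*4)/5 = -5 + (-3 - 4)/5 = -5 + (⅕)*(-7) = -5 - 7/5 = -32/5)
k(N, Y) = 324 (k(N, Y) = 9*36 = 324)
J(x) = 1/(12 + x)
Z(P) = 27/41 (Z(P) = 324/492 = 324*(1/492) = 27/41)
Z(J(-7)) - 1*4749310 = 27/41 - 1*4749310 = 27/41 - 4749310 = -194721683/41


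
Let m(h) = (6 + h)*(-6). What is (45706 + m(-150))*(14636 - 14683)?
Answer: -2188790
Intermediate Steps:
m(h) = -36 - 6*h
(45706 + m(-150))*(14636 - 14683) = (45706 + (-36 - 6*(-150)))*(14636 - 14683) = (45706 + (-36 + 900))*(-47) = (45706 + 864)*(-47) = 46570*(-47) = -2188790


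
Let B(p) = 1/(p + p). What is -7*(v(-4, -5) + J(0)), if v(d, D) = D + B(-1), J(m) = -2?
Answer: 105/2 ≈ 52.500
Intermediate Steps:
B(p) = 1/(2*p)
v(d, D) = -½ + D (v(d, D) = D + (½)/(-1) = D + (½)*(-1) = D - ½ = -½ + D)
-7*(v(-4, -5) + J(0)) = -7*((-½ - 5) - 2) = -7*(-11/2 - 2) = -7*(-15/2) = 105/2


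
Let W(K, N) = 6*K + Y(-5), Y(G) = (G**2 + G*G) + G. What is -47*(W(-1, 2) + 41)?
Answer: -3760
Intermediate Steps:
Y(G) = G + 2*G**2 (Y(G) = (G**2 + G**2) + G = 2*G**2 + G = G + 2*G**2)
W(K, N) = 45 + 6*K (W(K, N) = 6*K - 5*(1 + 2*(-5)) = 6*K - 5*(1 - 10) = 6*K - 5*(-9) = 6*K + 45 = 45 + 6*K)
-47*(W(-1, 2) + 41) = -47*((45 + 6*(-1)) + 41) = -47*((45 - 6) + 41) = -47*(39 + 41) = -47*80 = -3760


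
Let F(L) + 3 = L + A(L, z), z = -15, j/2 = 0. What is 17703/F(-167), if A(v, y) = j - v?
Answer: -5901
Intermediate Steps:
j = 0 (j = 2*0 = 0)
A(v, y) = -v (A(v, y) = 0 - v = -v)
F(L) = -3 (F(L) = -3 + (L - L) = -3 + 0 = -3)
17703/F(-167) = 17703/(-3) = 17703*(-⅓) = -5901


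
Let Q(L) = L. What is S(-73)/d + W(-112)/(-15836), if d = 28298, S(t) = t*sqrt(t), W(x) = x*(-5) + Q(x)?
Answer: -112/3959 - 73*I*sqrt(73)/28298 ≈ -0.02829 - 0.022041*I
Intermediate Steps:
W(x) = -4*x (W(x) = x*(-5) + x = -5*x + x = -4*x)
S(t) = t**(3/2)
S(-73)/d + W(-112)/(-15836) = (-73)**(3/2)/28298 - 4*(-112)/(-15836) = -73*I*sqrt(73)*(1/28298) + 448*(-1/15836) = -73*I*sqrt(73)/28298 - 112/3959 = -112/3959 - 73*I*sqrt(73)/28298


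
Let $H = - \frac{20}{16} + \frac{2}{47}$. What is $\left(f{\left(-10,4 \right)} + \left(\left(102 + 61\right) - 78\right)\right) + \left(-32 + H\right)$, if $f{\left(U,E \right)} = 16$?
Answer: $\frac{12745}{188} \approx 67.793$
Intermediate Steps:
$H = - \frac{227}{188}$ ($H = \left(-20\right) \frac{1}{16} + 2 \cdot \frac{1}{47} = - \frac{5}{4} + \frac{2}{47} = - \frac{227}{188} \approx -1.2074$)
$\left(f{\left(-10,4 \right)} + \left(\left(102 + 61\right) - 78\right)\right) + \left(-32 + H\right) = \left(16 + \left(\left(102 + 61\right) - 78\right)\right) - \frac{6243}{188} = \left(16 + \left(163 - 78\right)\right) - \frac{6243}{188} = \left(16 + 85\right) - \frac{6243}{188} = 101 - \frac{6243}{188} = \frac{12745}{188}$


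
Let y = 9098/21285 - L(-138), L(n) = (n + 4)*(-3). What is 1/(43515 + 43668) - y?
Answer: 82799363629/206187795 ≈ 401.57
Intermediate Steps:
L(n) = -12 - 3*n (L(n) = (4 + n)*(-3) = -12 - 3*n)
y = -8547472/21285 (y = 9098/21285 - (-12 - 3*(-138)) = 9098*(1/21285) - (-12 + 414) = 9098/21285 - 1*402 = 9098/21285 - 402 = -8547472/21285 ≈ -401.57)
1/(43515 + 43668) - y = 1/(43515 + 43668) - 1*(-8547472/21285) = 1/87183 + 8547472/21285 = 82799363629/206187795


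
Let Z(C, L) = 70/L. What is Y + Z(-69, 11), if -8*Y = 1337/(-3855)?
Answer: 2173507/339240 ≈ 6.4070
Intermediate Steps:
Y = 1337/30840 (Y = -1337/(8*(-3855)) = -1337*(-1)/(8*3855) = -⅛*(-1337/3855) = 1337/30840 ≈ 0.043353)
Y + Z(-69, 11) = 1337/30840 + 70/11 = 2173507/339240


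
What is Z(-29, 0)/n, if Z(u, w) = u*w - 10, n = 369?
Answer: -10/369 ≈ -0.027100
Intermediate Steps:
Z(u, w) = -10 + u*w
Z(-29, 0)/n = (-10 - 29*0)/369 = (-10 + 0)*(1/369) = -10*1/369 = -10/369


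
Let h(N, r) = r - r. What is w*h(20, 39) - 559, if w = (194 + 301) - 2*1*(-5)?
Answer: -559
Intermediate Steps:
h(N, r) = 0
w = 505 (w = 495 - 2*(-5) = 495 - 1*(-10) = 495 + 10 = 505)
w*h(20, 39) - 559 = 505*0 - 559 = 0 - 559 = -559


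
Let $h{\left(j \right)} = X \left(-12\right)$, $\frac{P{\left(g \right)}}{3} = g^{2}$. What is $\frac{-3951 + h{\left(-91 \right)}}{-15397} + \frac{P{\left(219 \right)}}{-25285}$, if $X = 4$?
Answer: $- \frac{2114251836}{389313145} \approx -5.4307$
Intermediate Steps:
$P{\left(g \right)} = 3 g^{2}$
$h{\left(j \right)} = -48$ ($h{\left(j \right)} = 4 \left(-12\right) = -48$)
$\frac{-3951 + h{\left(-91 \right)}}{-15397} + \frac{P{\left(219 \right)}}{-25285} = \frac{-3951 - 48}{-15397} + \frac{3 \cdot 219^{2}}{-25285} = \left(-3999\right) \left(- \frac{1}{15397}\right) + 3 \cdot 47961 \left(- \frac{1}{25285}\right) = \frac{3999}{15397} + 143883 \left(- \frac{1}{25285}\right) = \frac{3999}{15397} - \frac{143883}{25285} = - \frac{2114251836}{389313145}$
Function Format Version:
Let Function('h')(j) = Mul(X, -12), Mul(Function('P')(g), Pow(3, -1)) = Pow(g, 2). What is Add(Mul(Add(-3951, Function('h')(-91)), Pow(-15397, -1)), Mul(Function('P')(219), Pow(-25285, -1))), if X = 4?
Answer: Rational(-2114251836, 389313145) ≈ -5.4307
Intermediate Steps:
Function('P')(g) = Mul(3, Pow(g, 2))
Function('h')(j) = -48 (Function('h')(j) = Mul(4, -12) = -48)
Add(Mul(Add(-3951, Function('h')(-91)), Pow(-15397, -1)), Mul(Function('P')(219), Pow(-25285, -1))) = Add(Mul(Add(-3951, -48), Pow(-15397, -1)), Mul(Mul(3, Pow(219, 2)), Pow(-25285, -1))) = Add(Mul(-3999, Rational(-1, 15397)), Mul(Mul(3, 47961), Rational(-1, 25285))) = Add(Rational(3999, 15397), Mul(143883, Rational(-1, 25285))) = Add(Rational(3999, 15397), Rational(-143883, 25285)) = Rational(-2114251836, 389313145)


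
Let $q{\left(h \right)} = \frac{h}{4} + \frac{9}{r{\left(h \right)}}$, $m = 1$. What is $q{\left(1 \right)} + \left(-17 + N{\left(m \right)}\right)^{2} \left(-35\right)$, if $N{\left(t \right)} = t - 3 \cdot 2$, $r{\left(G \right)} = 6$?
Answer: $- \frac{67753}{4} \approx -16938.0$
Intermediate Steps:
$N{\left(t \right)} = -6 + t$ ($N{\left(t \right)} = t - 6 = -6 + t$)
$q{\left(h \right)} = \frac{3}{2} + \frac{h}{4}$ ($q{\left(h \right)} = \frac{h}{4} + \frac{9}{6} = h \frac{1}{4} + 9 \cdot \frac{1}{6} = \frac{h}{4} + \frac{3}{2} = \frac{3}{2} + \frac{h}{4}$)
$q{\left(1 \right)} + \left(-17 + N{\left(m \right)}\right)^{2} \left(-35\right) = \left(\frac{3}{2} + \frac{1}{4} \cdot 1\right) + \left(-17 + \left(-6 + 1\right)\right)^{2} \left(-35\right) = \left(\frac{3}{2} + \frac{1}{4}\right) + \left(-17 - 5\right)^{2} \left(-35\right) = \frac{7}{4} + \left(-22\right)^{2} \left(-35\right) = \frac{7}{4} + 484 \left(-35\right) = \frac{7}{4} - 16940 = - \frac{67753}{4}$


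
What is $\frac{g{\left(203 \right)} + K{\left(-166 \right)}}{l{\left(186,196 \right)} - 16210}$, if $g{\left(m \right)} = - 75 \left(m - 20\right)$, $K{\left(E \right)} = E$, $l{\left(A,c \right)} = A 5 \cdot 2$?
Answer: $\frac{13891}{14350} \approx 0.96801$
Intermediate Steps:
$l{\left(A,c \right)} = 10 A$ ($l{\left(A,c \right)} = 5 A 2 = 10 A$)
$g{\left(m \right)} = 1500 - 75 m$ ($g{\left(m \right)} = - 75 \left(-20 + m\right) = 1500 - 75 m$)
$\frac{g{\left(203 \right)} + K{\left(-166 \right)}}{l{\left(186,196 \right)} - 16210} = \frac{\left(1500 - 15225\right) - 166}{10 \cdot 186 - 16210} = \frac{\left(1500 - 15225\right) - 166}{1860 - 16210} = \frac{-13725 - 166}{-14350} = \left(-13891\right) \left(- \frac{1}{14350}\right) = \frac{13891}{14350}$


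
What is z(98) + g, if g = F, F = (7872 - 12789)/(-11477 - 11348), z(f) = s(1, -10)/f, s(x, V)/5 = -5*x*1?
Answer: -8069/203350 ≈ -0.039680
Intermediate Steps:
s(x, V) = -25*x (s(x, V) = 5*(-5*x*1) = 5*(-5*x) = -25*x)
z(f) = -25/f (z(f) = (-25*1)/f = -25/f)
F = 447/2075 (F = -4917/(-22825) = -4917*(-1/22825) = 447/2075 ≈ 0.21542)
g = 447/2075 ≈ 0.21542
z(98) + g = -25/98 + 447/2075 = -8069/203350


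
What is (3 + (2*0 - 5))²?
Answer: 4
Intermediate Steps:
(3 + (2*0 - 5))² = (3 + (0 - 5))² = (3 - 5)² = (-2)² = 4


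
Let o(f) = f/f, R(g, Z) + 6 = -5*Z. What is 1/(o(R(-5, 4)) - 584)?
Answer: -1/583 ≈ -0.0017153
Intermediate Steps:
R(g, Z) = -6 - 5*Z
o(f) = 1
1/(o(R(-5, 4)) - 584) = 1/(1 - 584) = 1/(-583) = -1/583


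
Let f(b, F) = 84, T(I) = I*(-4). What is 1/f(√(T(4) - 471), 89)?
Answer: 1/84 ≈ 0.011905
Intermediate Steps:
T(I) = -4*I
1/f(√(T(4) - 471), 89) = 1/84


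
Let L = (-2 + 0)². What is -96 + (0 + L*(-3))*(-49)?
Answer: 492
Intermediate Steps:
L = 4 (L = (-2)² = 4)
-96 + (0 + L*(-3))*(-49) = -96 + (0 + 4*(-3))*(-49) = -96 + (0 - 12)*(-49) = -96 - 12*(-49) = -96 + 588 = 492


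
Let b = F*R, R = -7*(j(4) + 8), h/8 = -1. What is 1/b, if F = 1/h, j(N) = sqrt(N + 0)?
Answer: 4/35 ≈ 0.11429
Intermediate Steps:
h = -8 (h = 8*(-1) = -8)
j(N) = sqrt(N)
F = -1/8 (F = 1/(-8) = -1/8 ≈ -0.12500)
R = -70 (R = -7*(sqrt(4) + 8) = -7*(2 + 8) = -7*10 = -70)
b = 35/4 (b = -1/8*(-70) = 35/4 ≈ 8.7500)
1/b = 1/(35/4) = 4/35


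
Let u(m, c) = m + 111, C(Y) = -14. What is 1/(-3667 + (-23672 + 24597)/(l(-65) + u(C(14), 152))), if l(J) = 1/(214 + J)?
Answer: -14454/52864993 ≈ -0.00027341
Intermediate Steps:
u(m, c) = 111 + m
1/(-3667 + (-23672 + 24597)/(l(-65) + u(C(14), 152))) = 1/(-3667 + (-23672 + 24597)/(1/(214 - 65) + (111 - 14))) = 1/(-3667 + 925/(1/149 + 97)) = 1/(-3667 + 925/(14454/149)) = 1/(-3667 + 925*(149/14454)) = 1/(-3667 + 137825/14454) = 1/(-52864993/14454) = -14454/52864993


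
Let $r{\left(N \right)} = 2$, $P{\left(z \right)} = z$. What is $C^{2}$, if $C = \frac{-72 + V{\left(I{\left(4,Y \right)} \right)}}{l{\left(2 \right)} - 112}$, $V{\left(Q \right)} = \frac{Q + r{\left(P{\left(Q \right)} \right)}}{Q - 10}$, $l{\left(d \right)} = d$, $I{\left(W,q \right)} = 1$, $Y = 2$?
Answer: $\frac{47089}{108900} \approx 0.43241$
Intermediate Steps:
$V{\left(Q \right)} = \frac{2 + Q}{-10 + Q}$ ($V{\left(Q \right)} = \frac{Q + 2}{Q - 10} = \frac{2 + Q}{-10 + Q}$)
$C = \frac{217}{330}$ ($C = \frac{-72 + \frac{2 + 1}{-10 + 1}}{2 - 112} = \frac{-72 + \frac{1}{-9} \cdot 3}{-110} = \left(-72 - \frac{1}{3}\right) \left(- \frac{1}{110}\right) = \left(- \frac{217}{3}\right) \left(- \frac{1}{110}\right) = \frac{217}{330} \approx 0.65758$)
$C^{2} = \left(\frac{217}{330}\right)^{2} = \frac{47089}{108900}$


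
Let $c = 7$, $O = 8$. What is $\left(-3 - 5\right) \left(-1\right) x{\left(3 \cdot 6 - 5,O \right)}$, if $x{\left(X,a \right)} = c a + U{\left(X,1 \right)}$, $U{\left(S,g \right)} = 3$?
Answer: $472$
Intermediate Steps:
$x{\left(X,a \right)} = 3 + 7 a$ ($x{\left(X,a \right)} = 7 a + 3 = 3 + 7 a$)
$\left(-3 - 5\right) \left(-1\right) x{\left(3 \cdot 6 - 5,O \right)} = \left(-3 - 5\right) \left(-1\right) \left(3 + 7 \cdot 8\right) = \left(-8\right) \left(-1\right) \left(3 + 56\right) = 8 \cdot 59 = 472$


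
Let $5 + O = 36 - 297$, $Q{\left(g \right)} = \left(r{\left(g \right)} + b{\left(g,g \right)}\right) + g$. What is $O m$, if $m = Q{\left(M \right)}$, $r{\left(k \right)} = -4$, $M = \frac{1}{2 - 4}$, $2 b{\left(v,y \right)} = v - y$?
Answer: $1197$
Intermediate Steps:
$b{\left(v,y \right)} = \frac{v}{2} - \frac{y}{2}$ ($b{\left(v,y \right)} = \frac{v - y}{2} = \frac{v}{2} - \frac{y}{2}$)
$M = - \frac{1}{2}$ ($M = \frac{1}{-2} = - \frac{1}{2} \approx -0.5$)
$Q{\left(g \right)} = -4 + g$ ($Q{\left(g \right)} = \left(-4 + \left(\frac{g}{2} - \frac{g}{2}\right)\right) + g = \left(-4 + 0\right) + g = -4 + g$)
$m = - \frac{9}{2}$ ($m = -4 - \frac{1}{2} = - \frac{9}{2} \approx -4.5$)
$O = -266$ ($O = -5 + \left(36 - 297\right) = -5 - 261 = -266$)
$O m = \left(-266\right) \left(- \frac{9}{2}\right) = 1197$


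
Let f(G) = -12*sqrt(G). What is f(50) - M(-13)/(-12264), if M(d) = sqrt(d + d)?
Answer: -60*sqrt(2) + I*sqrt(26)/12264 ≈ -84.853 + 0.00041577*I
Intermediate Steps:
M(d) = sqrt(2)*sqrt(d) (M(d) = sqrt(2*d) = sqrt(2)*sqrt(d))
f(50) - M(-13)/(-12264) = -60*sqrt(2) - sqrt(2)*sqrt(-13)/(-12264) = -60*sqrt(2) - sqrt(2)*(I*sqrt(13))*(-1)/12264 = -60*sqrt(2) - I*sqrt(26)*(-1)/12264 = -60*sqrt(2) - (-1)*I*sqrt(26)/12264 = -60*sqrt(2) + I*sqrt(26)/12264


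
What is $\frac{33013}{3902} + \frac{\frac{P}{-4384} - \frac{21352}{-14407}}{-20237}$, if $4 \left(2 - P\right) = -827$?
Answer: $\frac{204339125637383}{24152241490048} \approx 8.4605$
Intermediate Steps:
$P = \frac{835}{4}$ ($P = 2 - - \frac{827}{4} = 2 + \frac{827}{4} = \frac{835}{4} \approx 208.75$)
$\frac{33013}{3902} + \frac{\frac{P}{-4384} - \frac{21352}{-14407}}{-20237} = \frac{33013}{3902} + \frac{\frac{835}{4 \left(-4384\right)} - \frac{21352}{-14407}}{-20237} = 33013 \cdot \frac{1}{3902} + \left(\frac{835}{4} \left(- \frac{1}{4384}\right) - - \frac{21352}{14407}\right) \left(- \frac{1}{20237}\right) = \frac{33013}{3902} + \left(- \frac{835}{17536} + \frac{21352}{14407}\right) \left(- \frac{1}{20237}\right) = \frac{33013}{3902} + \frac{362398827}{252641152} \left(- \frac{1}{20237}\right) = \frac{33013}{3902} - \frac{877479}{12379416448} = \frac{204339125637383}{24152241490048}$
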